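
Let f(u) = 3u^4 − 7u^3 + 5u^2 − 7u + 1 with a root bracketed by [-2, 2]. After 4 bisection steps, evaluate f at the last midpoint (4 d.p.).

u = 0 gives f = 1, positive; keep [0, 2]
u = 1 gives f = -5, negative; keep [0, 1]
u = 0.5 gives f = -1.9375, negative; keep [0, 0.5]
u = 0.25 gives f = -0.5352, negative; keep [0, 0.25]

-0.5352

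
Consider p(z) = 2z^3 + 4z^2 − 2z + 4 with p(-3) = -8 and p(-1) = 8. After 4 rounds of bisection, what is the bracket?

p(-2) = 8 > 0, so the root lies in [-3, -2]
p(-2.5) = 2.75 > 0, so the root lies in [-3, -2.5]
p(-2.75) = -1.84375 < 0, so the root lies in [-2.75, -2.5]
p(-2.625) = 0.6367 > 0, so the root lies in [-2.75, -2.625]

[-2.75, -2.625]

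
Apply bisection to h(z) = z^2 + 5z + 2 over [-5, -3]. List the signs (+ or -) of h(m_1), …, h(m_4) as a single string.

h(-4) = -2 < 0, so the root lies in [-5, -4]
h(-4.5) = -0.25 < 0, so the root lies in [-5, -4.5]
h(-4.75) = 0.8125 > 0, so the root lies in [-4.75, -4.5]
h(-4.625) = 0.2656 > 0, so the root lies in [-4.625, -4.5]

--++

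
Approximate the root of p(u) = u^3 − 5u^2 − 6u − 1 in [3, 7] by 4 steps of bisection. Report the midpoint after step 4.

midpoint 5: p = -31 < 0 → [5, 7]
midpoint 6: p = -1 < 0 → [6, 7]
midpoint 6.5: p = 23.375 > 0 → [6, 6.5]
midpoint 6.25: p = 10.3281 > 0 → [6, 6.25]

6.25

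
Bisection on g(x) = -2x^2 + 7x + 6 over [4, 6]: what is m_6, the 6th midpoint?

midpoint 5: g = -9 < 0 → [4, 5]
midpoint 4.5: g = -3 < 0 → [4, 4.5]
midpoint 4.25: g = -0.375 < 0 → [4, 4.25]
midpoint 4.125: g = 0.8438 > 0 → [4.125, 4.25]
midpoint 4.1875: g = 0.2422 > 0 → [4.1875, 4.25]
midpoint 4.21875: g = -0.0645 < 0 → [4.1875, 4.21875]

4.21875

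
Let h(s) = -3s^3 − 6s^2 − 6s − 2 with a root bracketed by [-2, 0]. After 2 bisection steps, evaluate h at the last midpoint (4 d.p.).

m = -1, h(m) = 1 (+); new bracket [-1, 0]
m = -0.5, h(m) = -0.125 (−); new bracket [-1, -0.5]

-0.1250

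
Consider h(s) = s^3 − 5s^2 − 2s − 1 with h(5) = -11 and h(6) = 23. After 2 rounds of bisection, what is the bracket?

midpoint 5.5: h = 3.125 > 0 → [5, 5.5]
midpoint 5.25: h = -4.609375 < 0 → [5.25, 5.5]

[5.25, 5.5]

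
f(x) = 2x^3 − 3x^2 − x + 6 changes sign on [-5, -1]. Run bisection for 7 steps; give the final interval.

[-1.1875, -1.15625]

m = -3, f(m) = -72 (−); new bracket [-3, -1]
m = -2, f(m) = -20 (−); new bracket [-2, -1]
m = -1.5, f(m) = -6 (−); new bracket [-1.5, -1]
m = -1.25, f(m) = -1.3438 (−); new bracket [-1.25, -1]
m = -1.125, f(m) = 0.4805 (+); new bracket [-1.25, -1.125]
m = -1.1875, f(m) = -0.3921 (−); new bracket [-1.1875, -1.125]
m = -1.15625, f(m) = 0.0539 (+); new bracket [-1.1875, -1.15625]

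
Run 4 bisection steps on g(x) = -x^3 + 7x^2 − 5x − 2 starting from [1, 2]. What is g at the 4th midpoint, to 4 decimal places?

0.2590

m = 1.5, g(m) = 2.875 (+); new bracket [1, 1.5]
m = 1.25, g(m) = 0.734375 (+); new bracket [1, 1.25]
m = 1.125, g(m) = -0.189453 (−); new bracket [1.125, 1.25]
m = 1.1875, g(m) = 0.259 (+); new bracket [1.125, 1.1875]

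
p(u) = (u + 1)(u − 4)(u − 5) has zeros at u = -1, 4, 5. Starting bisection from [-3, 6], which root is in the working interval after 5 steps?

-1

midpoint 1.5: p = 21.875 > 0 → [-3, 1.5]
midpoint -0.75: p = 6.828125 > 0 → [-3, -0.75]
midpoint -1.875: p = -35.341797 < 0 → [-1.875, -0.75]
midpoint -1.3125: p = -10.4797 < 0 → [-1.3125, -0.75]
midpoint -1.03125: p = -0.9483 < 0 → [-1.03125, -0.75]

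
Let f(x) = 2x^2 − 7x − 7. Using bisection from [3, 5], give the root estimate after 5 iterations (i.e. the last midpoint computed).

4.3125

m = 4, f(m) = -3 (−); new bracket [4, 5]
m = 4.5, f(m) = 2 (+); new bracket [4, 4.5]
m = 4.25, f(m) = -0.625 (−); new bracket [4.25, 4.5]
m = 4.375, f(m) = 0.6562 (+); new bracket [4.25, 4.375]
m = 4.3125, f(m) = 0.0078 (+); new bracket [4.25, 4.3125]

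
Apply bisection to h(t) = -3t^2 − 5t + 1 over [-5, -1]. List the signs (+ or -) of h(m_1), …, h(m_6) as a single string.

t = -3 gives h = -11, negative; keep [-3, -1]
t = -2 gives h = -1, negative; keep [-2, -1]
t = -1.5 gives h = 1.75, positive; keep [-2, -1.5]
t = -1.75 gives h = 0.5625, positive; keep [-2, -1.75]
t = -1.875 gives h = -0.1719, negative; keep [-1.875, -1.75]
t = -1.8125 gives h = 0.207, positive; keep [-1.875, -1.8125]

--++-+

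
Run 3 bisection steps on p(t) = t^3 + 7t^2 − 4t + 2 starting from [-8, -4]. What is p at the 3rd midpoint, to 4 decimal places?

3.8750

t = -6 gives p = 62, positive; keep [-8, -6]
t = -7 gives p = 30, positive; keep [-8, -7]
t = -7.5 gives p = 3.875, positive; keep [-8, -7.5]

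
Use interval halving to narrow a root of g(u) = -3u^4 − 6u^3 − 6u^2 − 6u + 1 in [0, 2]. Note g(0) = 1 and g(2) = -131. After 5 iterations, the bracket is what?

m = 1, g(m) = -20 (−); new bracket [0, 1]
m = 0.5, g(m) = -4.4375 (−); new bracket [0, 0.5]
m = 0.25, g(m) = -0.980469 (−); new bracket [0, 0.25]
m = 0.125, g(m) = 0.1438 (+); new bracket [0.125, 0.25]
m = 0.1875, g(m) = -0.3792 (−); new bracket [0.125, 0.1875]

[0.125, 0.1875]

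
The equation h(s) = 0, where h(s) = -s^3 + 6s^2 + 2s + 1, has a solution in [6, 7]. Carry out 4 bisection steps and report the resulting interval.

h(6.5) = -7.125 < 0, so the root lies in [6, 6.5]
h(6.25) = 3.734375 > 0, so the root lies in [6.25, 6.5]
h(6.375) = -1.490234 < 0, so the root lies in [6.25, 6.375]
h(6.3125) = 1.1726 > 0, so the root lies in [6.3125, 6.375]

[6.3125, 6.375]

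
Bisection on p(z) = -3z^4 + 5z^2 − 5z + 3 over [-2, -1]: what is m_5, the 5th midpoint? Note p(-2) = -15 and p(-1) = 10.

-1.71875

z = -1.5 gives p = 6.5625, positive; keep [-2, -1.5]
z = -1.75 gives p = -1.074219, negative; keep [-1.75, -1.5]
z = -1.625 gives p = 3.409424, positive; keep [-1.75, -1.625]
z = -1.6875 gives p = 1.3483, positive; keep [-1.75, -1.6875]
z = -1.71875 gives p = 0.1841, positive; keep [-1.75, -1.71875]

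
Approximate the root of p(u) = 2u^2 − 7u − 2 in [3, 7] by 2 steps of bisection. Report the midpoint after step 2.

4

midpoint 5: p = 13 > 0 → [3, 5]
midpoint 4: p = 2 > 0 → [3, 4]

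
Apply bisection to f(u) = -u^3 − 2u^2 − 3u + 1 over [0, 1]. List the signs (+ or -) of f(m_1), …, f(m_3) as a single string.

u = 0.5 gives f = -1.125, negative; keep [0, 0.5]
u = 0.25 gives f = 0.109375, positive; keep [0.25, 0.5]
u = 0.375 gives f = -0.458984, negative; keep [0.25, 0.375]

-+-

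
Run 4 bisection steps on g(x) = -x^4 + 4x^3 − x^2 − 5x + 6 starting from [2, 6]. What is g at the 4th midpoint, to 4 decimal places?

x = 4 gives g = -30, negative; keep [2, 4]
x = 3 gives g = 9, positive; keep [3, 4]
x = 3.5 gives g = -2.3125, negative; keep [3, 3.5]
x = 3.25 gives g = 4.9336, positive; keep [3.25, 3.5]

4.9336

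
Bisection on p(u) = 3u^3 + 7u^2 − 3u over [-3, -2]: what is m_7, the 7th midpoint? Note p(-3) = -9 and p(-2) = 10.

-2.7109375

midpoint -2.5: p = 4.375 > 0 → [-3, -2.5]
midpoint -2.75: p = -1.203125 < 0 → [-2.75, -2.5]
midpoint -2.625: p = 1.845703 > 0 → [-2.75, -2.625]
midpoint -2.6875: p = 0.3884 > 0 → [-2.75, -2.6875]
midpoint -2.71875: p = -0.3903 < 0 → [-2.71875, -2.6875]
midpoint -2.703125: p = 0.0033 > 0 → [-2.71875, -2.703125]
midpoint -2.7109375: p = -0.1924 < 0 → [-2.7109375, -2.703125]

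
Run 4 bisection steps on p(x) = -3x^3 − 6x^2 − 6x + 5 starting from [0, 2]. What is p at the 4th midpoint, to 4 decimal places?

-1.8262

p(1) = -10 < 0, so the root lies in [0, 1]
p(0.5) = 0.125 > 0, so the root lies in [0.5, 1]
p(0.75) = -4.140625 < 0, so the root lies in [0.5, 0.75]
p(0.625) = -1.8262 < 0, so the root lies in [0.5, 0.625]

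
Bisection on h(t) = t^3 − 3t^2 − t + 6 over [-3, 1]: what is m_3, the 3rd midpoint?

h(-1) = 3 > 0, so the root lies in [-3, -1]
h(-2) = -12 < 0, so the root lies in [-2, -1]
h(-1.5) = -2.625 < 0, so the root lies in [-1.5, -1]

-1.5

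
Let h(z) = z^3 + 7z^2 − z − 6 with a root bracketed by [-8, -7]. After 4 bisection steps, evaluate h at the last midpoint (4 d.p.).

-2.0549

h(-7.5) = -26.625 < 0, so the root lies in [-7.5, -7]
h(-7.25) = -11.890625 < 0, so the root lies in [-7.25, -7]
h(-7.125) = -5.220703 < 0, so the root lies in [-7.125, -7]
h(-7.0625) = -2.0549 < 0, so the root lies in [-7.0625, -7]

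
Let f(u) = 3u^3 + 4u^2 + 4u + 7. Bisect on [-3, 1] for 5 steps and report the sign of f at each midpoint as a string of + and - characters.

+--++

m = -1, f(m) = 4 (+); new bracket [-3, -1]
m = -2, f(m) = -9 (−); new bracket [-2, -1]
m = -1.5, f(m) = -0.125 (−); new bracket [-1.5, -1]
m = -1.25, f(m) = 2.3906 (+); new bracket [-1.5, -1.25]
m = -1.375, f(m) = 1.2637 (+); new bracket [-1.5, -1.375]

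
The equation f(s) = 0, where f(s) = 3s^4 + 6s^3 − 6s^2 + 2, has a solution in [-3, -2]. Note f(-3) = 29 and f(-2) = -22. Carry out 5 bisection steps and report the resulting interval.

[-2.71875, -2.6875]

s = -2.5 gives f = -12.0625, negative; keep [-3, -2.5]
s = -2.75 gives f = 3.417969, positive; keep [-2.75, -2.5]
s = -2.625 gives f = -5.428955, negative; keep [-2.75, -2.625]
s = -2.6875 gives f = -1.301, negative; keep [-2.75, -2.6875]
s = -2.71875 gives f = 0.9822, positive; keep [-2.71875, -2.6875]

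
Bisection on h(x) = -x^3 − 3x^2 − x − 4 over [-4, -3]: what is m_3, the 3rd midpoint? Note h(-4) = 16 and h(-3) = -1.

h(-3.5) = 5.625 > 0, so the root lies in [-3.5, -3]
h(-3.25) = 1.890625 > 0, so the root lies in [-3.25, -3]
h(-3.125) = 0.345703 > 0, so the root lies in [-3.125, -3]

-3.125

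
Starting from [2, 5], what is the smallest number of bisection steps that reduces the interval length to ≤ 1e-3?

Width after n steps is 3/2^n. Need 2^n ≥ 3/1e-3 = 3000.
2^11 = 2048 < 3000 ≤ 2^12 = 4096, so n = 12.

12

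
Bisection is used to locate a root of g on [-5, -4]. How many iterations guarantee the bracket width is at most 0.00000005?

25

Width after n steps is 1/2^n. Need 2^n ≥ 1/0.00000005 = 20000000.
2^24 = 16777216 < 20000000 ≤ 2^25 = 33554432, so n = 25.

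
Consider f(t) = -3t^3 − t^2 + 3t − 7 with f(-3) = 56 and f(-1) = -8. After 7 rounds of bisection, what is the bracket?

m = -2, f(m) = 7 (+); new bracket [-2, -1]
m = -1.5, f(m) = -3.625 (−); new bracket [-2, -1.5]
m = -1.75, f(m) = 0.765625 (+); new bracket [-1.75, -1.5]
m = -1.625, f(m) = -1.6426 (−); new bracket [-1.75, -1.625]
m = -1.6875, f(m) = -0.4939 (−); new bracket [-1.75, -1.6875]
m = -1.71875, f(m) = 0.1217 (+); new bracket [-1.71875, -1.6875]
m = -1.703125, f(m) = -0.1896 (−); new bracket [-1.71875, -1.703125]

[-1.71875, -1.703125]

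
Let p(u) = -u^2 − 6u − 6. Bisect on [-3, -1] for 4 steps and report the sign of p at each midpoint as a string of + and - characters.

++-+

m = -2, p(m) = 2 (+); new bracket [-2, -1]
m = -1.5, p(m) = 0.75 (+); new bracket [-1.5, -1]
m = -1.25, p(m) = -0.0625 (−); new bracket [-1.5, -1.25]
m = -1.375, p(m) = 0.3594 (+); new bracket [-1.375, -1.25]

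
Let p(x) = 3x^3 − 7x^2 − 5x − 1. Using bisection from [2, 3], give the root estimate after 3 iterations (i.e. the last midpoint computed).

2.875

m = 2.5, p(m) = -10.375 (−); new bracket [2.5, 3]
m = 2.75, p(m) = -5.296875 (−); new bracket [2.75, 3]
m = 2.875, p(m) = -1.943359 (−); new bracket [2.875, 3]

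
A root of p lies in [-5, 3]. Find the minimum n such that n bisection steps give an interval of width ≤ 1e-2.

Width after n steps is 8/2^n. Need 2^n ≥ 8/1e-2 = 800.
2^9 = 512 < 800 ≤ 2^10 = 1024, so n = 10.

10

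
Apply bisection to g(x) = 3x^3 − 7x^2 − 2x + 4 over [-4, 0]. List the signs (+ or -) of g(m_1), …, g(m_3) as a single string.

x = -2 gives g = -44, negative; keep [-2, 0]
x = -1 gives g = -4, negative; keep [-1, 0]
x = -0.5 gives g = 2.875, positive; keep [-1, -0.5]

--+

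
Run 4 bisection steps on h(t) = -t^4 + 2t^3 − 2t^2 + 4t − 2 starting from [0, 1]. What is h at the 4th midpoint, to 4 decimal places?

-0.1270

m = 0.5, h(m) = -0.3125 (−); new bracket [0.5, 1]
m = 0.75, h(m) = 0.402344 (+); new bracket [0.5, 0.75]
m = 0.625, h(m) = 0.054443 (+); new bracket [0.5, 0.625]
m = 0.5625, h(m) = -0.127 (−); new bracket [0.5625, 0.625]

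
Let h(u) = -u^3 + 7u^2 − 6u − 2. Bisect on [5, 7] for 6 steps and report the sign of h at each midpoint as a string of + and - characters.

-+++-+

m = 6, h(m) = -2 (−); new bracket [5, 6]
m = 5.5, h(m) = 10.375 (+); new bracket [5.5, 6]
m = 5.75, h(m) = 4.828125 (+); new bracket [5.75, 6]
m = 5.875, h(m) = 1.5801 (+); new bracket [5.875, 6]
m = 5.9375, h(m) = -0.1677 (−); new bracket [5.875, 5.9375]
m = 5.90625, h(m) = 0.7166 (+); new bracket [5.90625, 5.9375]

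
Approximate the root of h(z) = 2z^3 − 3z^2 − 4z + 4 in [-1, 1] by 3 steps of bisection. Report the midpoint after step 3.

0.75

h(0) = 4 > 0, so the root lies in [0, 1]
h(0.5) = 1.5 > 0, so the root lies in [0.5, 1]
h(0.75) = 0.15625 > 0, so the root lies in [0.75, 1]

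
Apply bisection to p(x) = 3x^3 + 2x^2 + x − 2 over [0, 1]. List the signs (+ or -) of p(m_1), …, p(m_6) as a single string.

-++--+

midpoint 0.5: p = -0.625 < 0 → [0.5, 1]
midpoint 0.75: p = 1.140625 > 0 → [0.5, 0.75]
midpoint 0.625: p = 0.138672 > 0 → [0.5, 0.625]
midpoint 0.5625: p = -0.2708 < 0 → [0.5625, 0.625]
midpoint 0.59375: p = -0.0732 < 0 → [0.59375, 0.625]
midpoint 0.609375: p = 0.0309 > 0 → [0.59375, 0.609375]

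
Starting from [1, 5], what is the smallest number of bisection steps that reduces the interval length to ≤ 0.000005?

Width after n steps is 4/2^n. Need 2^n ≥ 4/0.000005 = 800000.
2^19 = 524288 < 800000 ≤ 2^20 = 1048576, so n = 20.

20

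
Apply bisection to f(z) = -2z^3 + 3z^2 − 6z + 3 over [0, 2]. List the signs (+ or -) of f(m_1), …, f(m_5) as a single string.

midpoint 1: f = -2 < 0 → [0, 1]
midpoint 0.5: f = 0.5 > 0 → [0.5, 1]
midpoint 0.75: f = -0.65625 < 0 → [0.5, 0.75]
midpoint 0.625: f = -0.0664 < 0 → [0.5, 0.625]
midpoint 0.5625: f = 0.2183 > 0 → [0.5625, 0.625]

-+--+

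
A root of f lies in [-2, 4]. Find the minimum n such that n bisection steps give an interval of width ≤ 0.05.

7

Width after n steps is 6/2^n. Need 2^n ≥ 6/0.05 = 120.
2^6 = 64 < 120 ≤ 2^7 = 128, so n = 7.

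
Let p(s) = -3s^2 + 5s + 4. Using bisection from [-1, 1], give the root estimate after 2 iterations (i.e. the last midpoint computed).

-0.5

s = 0 gives p = 4, positive; keep [-1, 0]
s = -0.5 gives p = 0.75, positive; keep [-1, -0.5]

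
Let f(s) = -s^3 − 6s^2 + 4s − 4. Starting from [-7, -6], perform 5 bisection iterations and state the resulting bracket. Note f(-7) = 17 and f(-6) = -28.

[-6.71875, -6.6875]

m = -6.5, f(m) = -8.875 (−); new bracket [-7, -6.5]
m = -6.75, f(m) = 3.171875 (+); new bracket [-6.75, -6.5]
m = -6.625, f(m) = -3.068359 (−); new bracket [-6.75, -6.625]
m = -6.6875, f(m) = -0.0032 (−); new bracket [-6.75, -6.6875]
m = -6.71875, f(m) = 1.5705 (+); new bracket [-6.71875, -6.6875]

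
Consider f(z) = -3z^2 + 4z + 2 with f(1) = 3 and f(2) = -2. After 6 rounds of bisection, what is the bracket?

f(1.5) = 1.25 > 0, so the root lies in [1.5, 2]
f(1.75) = -0.1875 < 0, so the root lies in [1.5, 1.75]
f(1.625) = 0.578125 > 0, so the root lies in [1.625, 1.75]
f(1.6875) = 0.207 > 0, so the root lies in [1.6875, 1.75]
f(1.71875) = 0.0127 > 0, so the root lies in [1.71875, 1.75]
f(1.734375) = -0.0867 < 0, so the root lies in [1.71875, 1.734375]

[1.71875, 1.734375]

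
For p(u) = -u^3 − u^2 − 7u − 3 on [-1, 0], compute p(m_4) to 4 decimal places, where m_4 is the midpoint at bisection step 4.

-0.0452

p(-0.5) = 0.375 > 0, so the root lies in [-0.5, 0]
p(-0.25) = -1.296875 < 0, so the root lies in [-0.5, -0.25]
p(-0.375) = -0.462891 < 0, so the root lies in [-0.5, -0.375]
p(-0.4375) = -0.0452 < 0, so the root lies in [-0.5, -0.4375]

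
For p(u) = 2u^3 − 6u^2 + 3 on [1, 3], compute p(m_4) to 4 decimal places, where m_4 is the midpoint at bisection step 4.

m = 2, p(m) = -5 (−); new bracket [2, 3]
m = 2.5, p(m) = -3.25 (−); new bracket [2.5, 3]
m = 2.75, p(m) = -0.78125 (−); new bracket [2.75, 3]
m = 2.875, p(m) = 0.9336 (+); new bracket [2.75, 2.875]

0.9336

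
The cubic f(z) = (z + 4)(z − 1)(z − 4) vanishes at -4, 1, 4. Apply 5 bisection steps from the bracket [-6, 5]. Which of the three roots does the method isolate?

-4

z = -0.5 gives f = 23.625, positive; keep [-6, -0.5]
z = -3.25 gives f = 23.109375, positive; keep [-6, -3.25]
z = -4.625 gives f = -30.322266, negative; keep [-4.625, -3.25]
z = -3.9375 gives f = 2.4495, positive; keep [-4.625, -3.9375]
z = -4.28125 gives f = -12.3006, negative; keep [-4.28125, -3.9375]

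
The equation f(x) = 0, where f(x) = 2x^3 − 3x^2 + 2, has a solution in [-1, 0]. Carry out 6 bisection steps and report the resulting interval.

x = -0.5 gives f = 1, positive; keep [-1, -0.5]
x = -0.75 gives f = -0.53125, negative; keep [-0.75, -0.5]
x = -0.625 gives f = 0.339844, positive; keep [-0.75, -0.625]
x = -0.6875 gives f = -0.0679, negative; keep [-0.6875, -0.625]
x = -0.65625 gives f = 0.1428, positive; keep [-0.6875, -0.65625]
x = -0.671875 gives f = 0.0392, positive; keep [-0.6875, -0.671875]

[-0.6875, -0.671875]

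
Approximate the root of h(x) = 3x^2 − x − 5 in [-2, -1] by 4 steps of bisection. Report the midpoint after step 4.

m = -1.5, h(m) = 3.25 (+); new bracket [-1.5, -1]
m = -1.25, h(m) = 0.9375 (+); new bracket [-1.25, -1]
m = -1.125, h(m) = -0.078125 (−); new bracket [-1.25, -1.125]
m = -1.1875, h(m) = 0.418 (+); new bracket [-1.1875, -1.125]

-1.1875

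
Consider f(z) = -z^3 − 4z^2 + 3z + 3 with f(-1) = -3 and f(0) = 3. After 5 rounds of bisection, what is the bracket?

[-0.625, -0.59375]

z = -0.5 gives f = 0.625, positive; keep [-1, -0.5]
z = -0.75 gives f = -1.078125, negative; keep [-0.75, -0.5]
z = -0.625 gives f = -0.193359, negative; keep [-0.625, -0.5]
z = -0.5625 gives f = 0.2249, positive; keep [-0.625, -0.5625]
z = -0.59375 gives f = 0.0179, positive; keep [-0.625, -0.59375]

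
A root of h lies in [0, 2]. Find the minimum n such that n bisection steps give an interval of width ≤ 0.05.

6

Width after n steps is 2/2^n. Need 2^n ≥ 2/0.05 = 40.
2^5 = 32 < 40 ≤ 2^6 = 64, so n = 6.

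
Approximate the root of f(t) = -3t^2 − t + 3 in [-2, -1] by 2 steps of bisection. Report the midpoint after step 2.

f(-1.5) = -2.25 < 0, so the root lies in [-1.5, -1]
f(-1.25) = -0.4375 < 0, so the root lies in [-1.25, -1]

-1.25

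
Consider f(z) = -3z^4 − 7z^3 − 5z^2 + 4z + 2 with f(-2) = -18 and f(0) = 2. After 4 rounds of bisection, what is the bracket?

[-0.5, -0.375]

z = -1 gives f = -3, negative; keep [-1, 0]
z = -0.5 gives f = -0.5625, negative; keep [-0.5, 0]
z = -0.25 gives f = 0.785156, positive; keep [-0.5, -0.25]
z = -0.375 gives f = 0.1067, positive; keep [-0.5, -0.375]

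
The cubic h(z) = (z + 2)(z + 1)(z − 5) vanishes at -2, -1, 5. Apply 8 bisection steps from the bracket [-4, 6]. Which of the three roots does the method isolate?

m = 1, h(m) = -24 (−); new bracket [1, 6]
m = 3.5, h(m) = -37.125 (−); new bracket [3.5, 6]
m = 4.75, h(m) = -9.703125 (−); new bracket [4.75, 6]
m = 5.375, h(m) = 17.6309 (+); new bracket [4.75, 5.375]
m = 5.0625, h(m) = 2.676 (+); new bracket [4.75, 5.0625]
m = 4.90625, h(m) = -3.8241 (−); new bracket [4.90625, 5.0625]
m = 4.984375, h(m) = -0.6531 (−); new bracket [4.984375, 5.0625]
m = 5.0234375, h(m) = 0.9915 (+); new bracket [4.984375, 5.0234375]

5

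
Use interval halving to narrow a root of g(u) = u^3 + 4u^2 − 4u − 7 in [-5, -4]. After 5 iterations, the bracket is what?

midpoint -4.5: g = 0.875 > 0 → [-5, -4.5]
midpoint -4.75: g = -4.921875 < 0 → [-4.75, -4.5]
midpoint -4.625: g = -1.869141 < 0 → [-4.625, -4.5]
midpoint -4.5625: g = -0.4592 < 0 → [-4.5625, -4.5]
midpoint -4.53125: g = 0.2173 > 0 → [-4.5625, -4.53125]

[-4.5625, -4.53125]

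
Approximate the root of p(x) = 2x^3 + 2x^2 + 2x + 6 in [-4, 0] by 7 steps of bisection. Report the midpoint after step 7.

-1.59375

x = -2 gives p = -6, negative; keep [-2, 0]
x = -1 gives p = 4, positive; keep [-2, -1]
x = -1.5 gives p = 0.75, positive; keep [-2, -1.5]
x = -1.75 gives p = -2.0938, negative; keep [-1.75, -1.5]
x = -1.625 gives p = -0.5508, negative; keep [-1.625, -1.5]
x = -1.5625 gives p = 0.1284, positive; keep [-1.625, -1.5625]
x = -1.59375 gives p = -0.2038, negative; keep [-1.59375, -1.5625]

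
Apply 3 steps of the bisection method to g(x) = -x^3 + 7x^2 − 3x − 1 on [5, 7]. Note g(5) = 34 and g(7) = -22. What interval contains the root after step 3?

[6.5, 6.75]

m = 6, g(m) = 17 (+); new bracket [6, 7]
m = 6.5, g(m) = 0.625 (+); new bracket [6.5, 7]
m = 6.75, g(m) = -9.859375 (−); new bracket [6.5, 6.75]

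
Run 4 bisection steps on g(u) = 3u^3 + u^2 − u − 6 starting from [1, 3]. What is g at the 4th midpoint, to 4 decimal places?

-1.5879

midpoint 2: g = 20 > 0 → [1, 2]
midpoint 1.5: g = 4.875 > 0 → [1, 1.5]
midpoint 1.25: g = 0.171875 > 0 → [1, 1.25]
midpoint 1.125: g = -1.5879 < 0 → [1.125, 1.25]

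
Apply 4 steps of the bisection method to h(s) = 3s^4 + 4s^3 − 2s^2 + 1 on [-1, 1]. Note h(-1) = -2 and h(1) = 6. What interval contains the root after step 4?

[-0.625, -0.5]

h(0) = 1 > 0, so the root lies in [-1, 0]
h(-0.5) = 0.1875 > 0, so the root lies in [-1, -0.5]
h(-0.75) = -0.863281 < 0, so the root lies in [-0.75, -0.5]
h(-0.625) = -0.3 < 0, so the root lies in [-0.625, -0.5]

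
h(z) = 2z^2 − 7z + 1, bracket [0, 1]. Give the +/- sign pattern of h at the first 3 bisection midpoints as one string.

h(0.5) = -2 < 0, so the root lies in [0, 0.5]
h(0.25) = -0.625 < 0, so the root lies in [0, 0.25]
h(0.125) = 0.15625 > 0, so the root lies in [0.125, 0.25]

--+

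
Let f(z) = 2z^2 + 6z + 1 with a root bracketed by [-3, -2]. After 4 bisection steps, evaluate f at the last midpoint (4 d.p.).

m = -2.5, f(m) = -1.5 (−); new bracket [-3, -2.5]
m = -2.75, f(m) = -0.375 (−); new bracket [-3, -2.75]
m = -2.875, f(m) = 0.28125 (+); new bracket [-2.875, -2.75]
m = -2.8125, f(m) = -0.0547 (−); new bracket [-2.875, -2.8125]

-0.0547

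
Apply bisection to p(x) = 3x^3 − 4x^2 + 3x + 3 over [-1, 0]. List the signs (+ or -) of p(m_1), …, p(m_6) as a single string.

midpoint -0.5: p = 0.125 > 0 → [-1, -0.5]
midpoint -0.75: p = -2.765625 < 0 → [-0.75, -0.5]
midpoint -0.625: p = -1.169922 < 0 → [-0.625, -0.5]
midpoint -0.5625: p = -0.4871 < 0 → [-0.5625, -0.5]
midpoint -0.53125: p = -0.1725 < 0 → [-0.53125, -0.5]
midpoint -0.515625: p = -0.0216 < 0 → [-0.515625, -0.5]

+-----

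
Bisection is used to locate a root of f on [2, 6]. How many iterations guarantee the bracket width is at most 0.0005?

13

Width after n steps is 4/2^n. Need 2^n ≥ 4/0.0005 = 8000.
2^12 = 4096 < 8000 ≤ 2^13 = 8192, so n = 13.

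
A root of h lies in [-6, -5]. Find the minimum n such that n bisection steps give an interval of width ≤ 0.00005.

15

Width after n steps is 1/2^n. Need 2^n ≥ 1/0.00005 = 20000.
2^14 = 16384 < 20000 ≤ 2^15 = 32768, so n = 15.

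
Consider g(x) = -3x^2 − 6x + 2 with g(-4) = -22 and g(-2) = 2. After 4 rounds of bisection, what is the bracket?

[-2.375, -2.25]

x = -3 gives g = -7, negative; keep [-3, -2]
x = -2.5 gives g = -1.75, negative; keep [-2.5, -2]
x = -2.25 gives g = 0.3125, positive; keep [-2.5, -2.25]
x = -2.375 gives g = -0.6719, negative; keep [-2.375, -2.25]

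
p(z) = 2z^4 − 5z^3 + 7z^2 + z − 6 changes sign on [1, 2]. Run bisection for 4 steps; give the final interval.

[1.0625, 1.125]

midpoint 1.5: p = 4.5 > 0 → [1, 1.5]
midpoint 1.25: p = 1.304688 > 0 → [1, 1.25]
midpoint 1.125: p = 0.068848 > 0 → [1, 1.125]
midpoint 1.0625: p = -0.4836 < 0 → [1.0625, 1.125]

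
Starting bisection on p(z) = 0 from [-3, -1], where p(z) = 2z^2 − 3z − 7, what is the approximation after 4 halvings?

midpoint -2: p = 7 > 0 → [-2, -1]
midpoint -1.5: p = 2 > 0 → [-1.5, -1]
midpoint -1.25: p = -0.125 < 0 → [-1.5, -1.25]
midpoint -1.375: p = 0.9062 > 0 → [-1.375, -1.25]

-1.375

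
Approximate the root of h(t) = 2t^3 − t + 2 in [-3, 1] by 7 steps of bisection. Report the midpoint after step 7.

h(-1) = 1 > 0, so the root lies in [-3, -1]
h(-2) = -12 < 0, so the root lies in [-2, -1]
h(-1.5) = -3.25 < 0, so the root lies in [-1.5, -1]
h(-1.25) = -0.6562 < 0, so the root lies in [-1.25, -1]
h(-1.125) = 0.2773 > 0, so the root lies in [-1.25, -1.125]
h(-1.1875) = -0.1616 < 0, so the root lies in [-1.1875, -1.125]
h(-1.15625) = 0.0646 > 0, so the root lies in [-1.1875, -1.15625]

-1.15625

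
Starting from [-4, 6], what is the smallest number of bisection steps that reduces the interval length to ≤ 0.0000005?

Width after n steps is 10/2^n. Need 2^n ≥ 10/0.0000005 = 20000000.
2^24 = 16777216 < 20000000 ≤ 2^25 = 33554432, so n = 25.

25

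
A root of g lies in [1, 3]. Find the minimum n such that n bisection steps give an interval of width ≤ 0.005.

Width after n steps is 2/2^n. Need 2^n ≥ 2/0.005 = 400.
2^8 = 256 < 400 ≤ 2^9 = 512, so n = 9.

9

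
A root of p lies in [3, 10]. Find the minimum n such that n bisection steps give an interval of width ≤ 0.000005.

Width after n steps is 7/2^n. Need 2^n ≥ 7/0.000005 = 1400000.
2^20 = 1048576 < 1400000 ≤ 2^21 = 2097152, so n = 21.

21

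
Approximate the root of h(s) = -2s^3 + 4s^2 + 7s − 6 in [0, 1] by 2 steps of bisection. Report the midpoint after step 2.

midpoint 0.5: h = -1.75 < 0 → [0.5, 1]
midpoint 0.75: h = 0.65625 > 0 → [0.5, 0.75]

0.75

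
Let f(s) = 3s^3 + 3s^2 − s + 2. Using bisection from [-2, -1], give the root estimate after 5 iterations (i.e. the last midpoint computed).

midpoint -1.5: f = 0.125 > 0 → [-2, -1.5]
midpoint -1.75: f = -3.140625 < 0 → [-1.75, -1.5]
midpoint -1.625: f = -1.326172 < 0 → [-1.625, -1.5]
midpoint -1.5625: f = -0.5574 < 0 → [-1.5625, -1.5]
midpoint -1.53125: f = -0.2057 < 0 → [-1.53125, -1.5]

-1.53125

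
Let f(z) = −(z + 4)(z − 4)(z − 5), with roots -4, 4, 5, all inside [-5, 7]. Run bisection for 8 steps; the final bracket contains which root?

-4

z = 1 gives f = -60, negative; keep [-5, 1]
z = -2 gives f = -84, negative; keep [-5, -2]
z = -3.5 gives f = -31.875, negative; keep [-5, -3.5]
z = -4.25 gives f = 19.0781, positive; keep [-4.25, -3.5]
z = -3.875 gives f = -8.7363, negative; keep [-4.25, -3.875]
z = -4.0625 gives f = 4.5667, positive; keep [-4.0625, -3.875]
z = -3.96875 gives f = -2.2334, negative; keep [-4.0625, -3.96875]
z = -4.015625 gives f = 1.1292, positive; keep [-4.015625, -3.96875]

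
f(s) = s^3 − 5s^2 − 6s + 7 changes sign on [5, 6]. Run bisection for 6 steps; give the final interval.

s = 5.5 gives f = -10.875, negative; keep [5.5, 6]
s = 5.75 gives f = -2.703125, negative; keep [5.75, 6]
s = 5.875 gives f = 1.951172, positive; keep [5.75, 5.875]
s = 5.8125 gives f = -0.4246, negative; keep [5.8125, 5.875]
s = 5.84375 gives f = 0.7511, positive; keep [5.8125, 5.84375]
s = 5.828125 gives f = 0.1602, positive; keep [5.8125, 5.828125]

[5.8125, 5.828125]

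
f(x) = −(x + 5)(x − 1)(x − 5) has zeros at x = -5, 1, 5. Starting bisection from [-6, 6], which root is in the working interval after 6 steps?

-5

x = 0 gives f = -25, negative; keep [-6, 0]
x = -3 gives f = -64, negative; keep [-6, -3]
x = -4.5 gives f = -26.125, negative; keep [-6, -4.5]
x = -5.25 gives f = 16.0156, positive; keep [-5.25, -4.5]
x = -4.875 gives f = -7.252, negative; keep [-5.25, -4.875]
x = -5.0625 gives f = 3.8127, positive; keep [-5.0625, -4.875]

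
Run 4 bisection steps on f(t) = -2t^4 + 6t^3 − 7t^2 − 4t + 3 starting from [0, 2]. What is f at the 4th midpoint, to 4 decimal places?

0.7925

m = 1, f(m) = -4 (−); new bracket [0, 1]
m = 0.5, f(m) = -0.125 (−); new bracket [0, 0.5]
m = 0.25, f(m) = 1.648438 (+); new bracket [0.25, 0.5]
m = 0.375, f(m) = 0.7925 (+); new bracket [0.375, 0.5]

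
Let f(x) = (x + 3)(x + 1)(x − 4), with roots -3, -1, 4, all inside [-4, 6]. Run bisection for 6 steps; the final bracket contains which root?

4

f(1) = -24 < 0, so the root lies in [1, 6]
f(3.5) = -14.625 < 0, so the root lies in [3.5, 6]
f(4.75) = 33.421875 > 0, so the root lies in [3.5, 4.75]
f(4.125) = 4.5645 > 0, so the root lies in [3.5, 4.125]
f(3.8125) = -6.1472 < 0, so the root lies in [3.8125, 4.125]
f(3.96875) = -1.0821 < 0, so the root lies in [3.96875, 4.125]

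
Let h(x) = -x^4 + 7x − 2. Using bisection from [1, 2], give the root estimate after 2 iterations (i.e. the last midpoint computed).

1.75

midpoint 1.5: h = 3.4375 > 0 → [1.5, 2]
midpoint 1.75: h = 0.871094 > 0 → [1.75, 2]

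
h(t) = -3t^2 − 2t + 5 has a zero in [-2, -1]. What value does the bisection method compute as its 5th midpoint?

-1.65625

h(-1.5) = 1.25 > 0, so the root lies in [-2, -1.5]
h(-1.75) = -0.6875 < 0, so the root lies in [-1.75, -1.5]
h(-1.625) = 0.328125 > 0, so the root lies in [-1.75, -1.625]
h(-1.6875) = -0.168 < 0, so the root lies in [-1.6875, -1.625]
h(-1.65625) = 0.083 > 0, so the root lies in [-1.6875, -1.65625]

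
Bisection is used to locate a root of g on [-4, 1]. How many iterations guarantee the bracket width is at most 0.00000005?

27

Width after n steps is 5/2^n. Need 2^n ≥ 5/0.00000005 = 100000000.
2^26 = 67108864 < 100000000 ≤ 2^27 = 134217728, so n = 27.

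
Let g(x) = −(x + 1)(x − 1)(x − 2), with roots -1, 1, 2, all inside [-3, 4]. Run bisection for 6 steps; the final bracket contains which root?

-1

midpoint 0.5: g = -1.125 < 0 → [-3, 0.5]
midpoint -1.25: g = 1.828125 > 0 → [-1.25, 0.5]
midpoint -0.375: g = -2.041016 < 0 → [-1.25, -0.375]
midpoint -0.8125: g = -0.9558 < 0 → [-1.25, -0.8125]
midpoint -1.03125: g = 0.1924 > 0 → [-1.03125, -0.8125]
midpoint -0.921875: g = -0.4387 < 0 → [-1.03125, -0.921875]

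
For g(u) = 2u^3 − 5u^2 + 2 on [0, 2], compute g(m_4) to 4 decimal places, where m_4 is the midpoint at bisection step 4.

g(1) = -1 < 0, so the root lies in [0, 1]
g(0.5) = 1 > 0, so the root lies in [0.5, 1]
g(0.75) = 0.03125 > 0, so the root lies in [0.75, 1]
g(0.875) = -0.4883 < 0, so the root lies in [0.75, 0.875]

-0.4883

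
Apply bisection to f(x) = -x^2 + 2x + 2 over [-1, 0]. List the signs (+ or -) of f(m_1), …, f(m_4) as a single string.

+-++

f(-0.5) = 0.75 > 0, so the root lies in [-1, -0.5]
f(-0.75) = -0.0625 < 0, so the root lies in [-0.75, -0.5]
f(-0.625) = 0.359375 > 0, so the root lies in [-0.75, -0.625]
f(-0.6875) = 0.1523 > 0, so the root lies in [-0.75, -0.6875]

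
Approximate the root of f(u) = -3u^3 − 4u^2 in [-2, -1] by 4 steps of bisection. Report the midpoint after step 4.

-1.3125

u = -1.5 gives f = 1.125, positive; keep [-1.5, -1]
u = -1.25 gives f = -0.390625, negative; keep [-1.5, -1.25]
u = -1.375 gives f = 0.236328, positive; keep [-1.375, -1.25]
u = -1.3125 gives f = -0.1077, negative; keep [-1.375, -1.3125]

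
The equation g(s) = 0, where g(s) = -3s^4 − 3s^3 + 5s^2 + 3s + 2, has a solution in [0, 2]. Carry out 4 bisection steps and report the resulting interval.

[1.25, 1.375]

s = 1 gives g = 4, positive; keep [1, 2]
s = 1.5 gives g = -7.5625, negative; keep [1, 1.5]
s = 1.25 gives g = 0.378906, positive; keep [1.25, 1.5]
s = 1.375 gives g = -2.9441, negative; keep [1.25, 1.375]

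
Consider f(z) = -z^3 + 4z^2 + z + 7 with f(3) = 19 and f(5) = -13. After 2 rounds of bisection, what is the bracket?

[4.5, 5]

z = 4 gives f = 11, positive; keep [4, 5]
z = 4.5 gives f = 1.375, positive; keep [4.5, 5]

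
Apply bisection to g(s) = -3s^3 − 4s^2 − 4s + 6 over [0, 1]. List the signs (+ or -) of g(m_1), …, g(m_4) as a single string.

s = 0.5 gives g = 2.625, positive; keep [0.5, 1]
s = 0.75 gives g = -0.515625, negative; keep [0.5, 0.75]
s = 0.625 gives g = 1.205078, positive; keep [0.625, 0.75]
s = 0.6875 gives g = 0.3845, positive; keep [0.6875, 0.75]

+-++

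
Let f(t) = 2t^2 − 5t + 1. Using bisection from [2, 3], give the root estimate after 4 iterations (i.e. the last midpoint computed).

f(2.5) = 1 > 0, so the root lies in [2, 2.5]
f(2.25) = -0.125 < 0, so the root lies in [2.25, 2.5]
f(2.375) = 0.40625 > 0, so the root lies in [2.25, 2.375]
f(2.3125) = 0.1328 > 0, so the root lies in [2.25, 2.3125]

2.3125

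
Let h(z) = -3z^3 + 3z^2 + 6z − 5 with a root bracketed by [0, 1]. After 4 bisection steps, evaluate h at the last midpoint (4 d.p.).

0.2463

m = 0.5, h(m) = -1.625 (−); new bracket [0.5, 1]
m = 0.75, h(m) = -0.078125 (−); new bracket [0.75, 1]
m = 0.875, h(m) = 0.537109 (+); new bracket [0.75, 0.875]
m = 0.8125, h(m) = 0.2463 (+); new bracket [0.75, 0.8125]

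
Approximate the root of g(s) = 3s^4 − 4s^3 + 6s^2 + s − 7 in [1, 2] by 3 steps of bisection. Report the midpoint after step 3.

midpoint 1.5: g = 9.6875 > 0 → [1, 1.5]
midpoint 1.25: g = 3.136719 > 0 → [1, 1.25]
midpoint 1.125: g = 0.828857 > 0 → [1, 1.125]

1.125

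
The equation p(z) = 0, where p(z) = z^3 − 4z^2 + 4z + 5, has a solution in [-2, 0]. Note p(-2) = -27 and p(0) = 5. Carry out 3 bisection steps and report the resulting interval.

[-0.75, -0.5]

z = -1 gives p = -4, negative; keep [-1, 0]
z = -0.5 gives p = 1.875, positive; keep [-1, -0.5]
z = -0.75 gives p = -0.671875, negative; keep [-0.75, -0.5]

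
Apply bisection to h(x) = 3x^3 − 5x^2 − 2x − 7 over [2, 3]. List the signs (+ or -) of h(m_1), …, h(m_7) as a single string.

+-+---+

m = 2.5, h(m) = 3.625 (+); new bracket [2, 2.5]
m = 2.25, h(m) = -2.640625 (−); new bracket [2.25, 2.5]
m = 2.375, h(m) = 0.236328 (+); new bracket [2.25, 2.375]
m = 2.3125, h(m) = -1.2639 (−); new bracket [2.3125, 2.375]
m = 2.34375, h(m) = -0.5295 (−); new bracket [2.34375, 2.375]
m = 2.359375, h(m) = -0.1506 (−); new bracket [2.359375, 2.375]
m = 2.3671875, h(m) = 0.0419 (+); new bracket [2.359375, 2.3671875]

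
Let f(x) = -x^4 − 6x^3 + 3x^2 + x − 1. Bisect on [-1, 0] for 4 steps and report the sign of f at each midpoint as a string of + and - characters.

m = -0.5, f(m) = -0.0625 (−); new bracket [-1, -0.5]
m = -0.75, f(m) = 2.152344 (+); new bracket [-0.75, -0.5]
m = -0.625, f(m) = 0.859131 (+); new bracket [-0.625, -0.5]
m = -0.5625, f(m) = 0.3545 (+); new bracket [-0.5625, -0.5]

-+++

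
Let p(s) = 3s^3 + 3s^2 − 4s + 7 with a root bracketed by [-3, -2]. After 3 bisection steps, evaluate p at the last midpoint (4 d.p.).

s = -2.5 gives p = -11.125, negative; keep [-2.5, -2]
s = -2.25 gives p = -2.984375, negative; keep [-2.25, -2]
s = -2.125 gives p = 0.259766, positive; keep [-2.25, -2.125]

0.2598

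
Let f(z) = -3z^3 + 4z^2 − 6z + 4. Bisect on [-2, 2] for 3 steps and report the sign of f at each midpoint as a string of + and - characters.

+-+

m = 0, f(m) = 4 (+); new bracket [0, 2]
m = 1, f(m) = -1 (−); new bracket [0, 1]
m = 0.5, f(m) = 1.625 (+); new bracket [0.5, 1]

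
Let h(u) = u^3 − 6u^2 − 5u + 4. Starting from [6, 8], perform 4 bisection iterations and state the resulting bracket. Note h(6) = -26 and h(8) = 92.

[6.625, 6.75]

m = 7, h(m) = 18 (+); new bracket [6, 7]
m = 6.5, h(m) = -7.375 (−); new bracket [6.5, 7]
m = 6.75, h(m) = 4.421875 (+); new bracket [6.5, 6.75]
m = 6.625, h(m) = -1.6934 (−); new bracket [6.625, 6.75]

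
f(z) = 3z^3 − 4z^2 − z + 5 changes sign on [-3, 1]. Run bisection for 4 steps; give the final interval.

[-1, -0.75]

z = -1 gives f = -1, negative; keep [-1, 1]
z = 0 gives f = 5, positive; keep [-1, 0]
z = -0.5 gives f = 4.125, positive; keep [-1, -0.5]
z = -0.75 gives f = 2.2344, positive; keep [-1, -0.75]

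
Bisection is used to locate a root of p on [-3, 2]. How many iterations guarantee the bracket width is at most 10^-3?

Width after n steps is 5/2^n. Need 2^n ≥ 5/10^-3 = 5000.
2^12 = 4096 < 5000 ≤ 2^13 = 8192, so n = 13.

13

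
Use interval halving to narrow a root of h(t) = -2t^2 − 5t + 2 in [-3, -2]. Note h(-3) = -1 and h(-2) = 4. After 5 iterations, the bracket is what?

[-2.875, -2.84375]

midpoint -2.5: h = 2 > 0 → [-3, -2.5]
midpoint -2.75: h = 0.625 > 0 → [-3, -2.75]
midpoint -2.875: h = -0.15625 < 0 → [-2.875, -2.75]
midpoint -2.8125: h = 0.2422 > 0 → [-2.875, -2.8125]
midpoint -2.84375: h = 0.0449 > 0 → [-2.875, -2.84375]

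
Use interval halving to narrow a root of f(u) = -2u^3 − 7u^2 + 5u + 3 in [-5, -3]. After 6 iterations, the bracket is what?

[-4.03125, -4]

f(-4) = -1 < 0, so the root lies in [-5, -4]
f(-4.5) = 21 > 0, so the root lies in [-4.5, -4]
f(-4.25) = 8.84375 > 0, so the root lies in [-4.25, -4]
f(-4.125) = 3.6445 > 0, so the root lies in [-4.125, -4]
f(-4.0625) = 1.2544 > 0, so the root lies in [-4.0625, -4]
f(-4.03125) = 0.1104 > 0, so the root lies in [-4.03125, -4]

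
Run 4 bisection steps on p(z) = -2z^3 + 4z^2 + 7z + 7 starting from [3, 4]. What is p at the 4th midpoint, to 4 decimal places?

1.3843

p(3.5) = -5.25 < 0, so the root lies in [3, 3.5]
p(3.25) = 3.34375 > 0, so the root lies in [3.25, 3.5]
p(3.375) = -0.699219 < 0, so the root lies in [3.25, 3.375]
p(3.3125) = 1.3843 > 0, so the root lies in [3.3125, 3.375]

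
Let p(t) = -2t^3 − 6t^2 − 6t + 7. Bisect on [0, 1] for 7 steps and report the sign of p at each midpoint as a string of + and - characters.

midpoint 0.5: p = 2.25 > 0 → [0.5, 1]
midpoint 0.75: p = -1.71875 < 0 → [0.5, 0.75]
midpoint 0.625: p = 0.417969 > 0 → [0.625, 0.75]
midpoint 0.6875: p = -0.6108 < 0 → [0.625, 0.6875]
midpoint 0.65625: p = -0.0867 < 0 → [0.625, 0.65625]
midpoint 0.640625: p = 0.168 > 0 → [0.640625, 0.65625]
midpoint 0.6484375: p = 0.0412 > 0 → [0.6484375, 0.65625]

+-+--++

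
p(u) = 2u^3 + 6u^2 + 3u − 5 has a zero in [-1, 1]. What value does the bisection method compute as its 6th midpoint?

0.65625

u = 0 gives p = -5, negative; keep [0, 1]
u = 0.5 gives p = -1.75, negative; keep [0.5, 1]
u = 0.75 gives p = 1.46875, positive; keep [0.5, 0.75]
u = 0.625 gives p = -0.293, negative; keep [0.625, 0.75]
u = 0.6875 gives p = 0.5483, positive; keep [0.625, 0.6875]
u = 0.65625 gives p = 0.118, positive; keep [0.625, 0.65625]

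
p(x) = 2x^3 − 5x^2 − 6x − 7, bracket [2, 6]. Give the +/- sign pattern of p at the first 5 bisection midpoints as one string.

+--++

m = 4, p(m) = 17 (+); new bracket [2, 4]
m = 3, p(m) = -16 (−); new bracket [3, 4]
m = 3.5, p(m) = -3.5 (−); new bracket [3.5, 4]
m = 3.75, p(m) = 5.6562 (+); new bracket [3.5, 3.75]
m = 3.625, p(m) = 0.8164 (+); new bracket [3.5, 3.625]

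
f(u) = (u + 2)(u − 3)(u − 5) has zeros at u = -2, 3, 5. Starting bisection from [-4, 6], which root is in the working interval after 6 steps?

f(1) = 24 > 0, so the root lies in [-4, 1]
f(-1.5) = 14.625 > 0, so the root lies in [-4, -1.5]
f(-2.75) = -33.421875 < 0, so the root lies in [-2.75, -1.5]
f(-2.125) = -4.5645 < 0, so the root lies in [-2.125, -1.5]
f(-1.8125) = 6.1472 > 0, so the root lies in [-2.125, -1.8125]
f(-1.96875) = 1.0821 > 0, so the root lies in [-2.125, -1.96875]

-2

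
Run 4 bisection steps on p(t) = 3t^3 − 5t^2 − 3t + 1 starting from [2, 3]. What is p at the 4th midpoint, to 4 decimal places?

p(2.5) = 9.125 > 0, so the root lies in [2, 2.5]
p(2.25) = 3.109375 > 0, so the root lies in [2, 2.25]
p(2.125) = 0.833984 > 0, so the root lies in [2, 2.125]
p(2.0625) = -0.136 < 0, so the root lies in [2.0625, 2.125]

-0.1360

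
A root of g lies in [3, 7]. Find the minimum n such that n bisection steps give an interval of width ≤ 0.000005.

20

Width after n steps is 4/2^n. Need 2^n ≥ 4/0.000005 = 800000.
2^19 = 524288 < 800000 ≤ 2^20 = 1048576, so n = 20.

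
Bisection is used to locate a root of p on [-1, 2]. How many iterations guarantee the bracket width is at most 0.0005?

Width after n steps is 3/2^n. Need 2^n ≥ 3/0.0005 = 6000.
2^12 = 4096 < 6000 ≤ 2^13 = 8192, so n = 13.

13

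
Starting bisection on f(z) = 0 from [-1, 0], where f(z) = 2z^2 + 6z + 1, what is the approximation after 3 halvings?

z = -0.5 gives f = -1.5, negative; keep [-0.5, 0]
z = -0.25 gives f = -0.375, negative; keep [-0.25, 0]
z = -0.125 gives f = 0.28125, positive; keep [-0.25, -0.125]

-0.125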